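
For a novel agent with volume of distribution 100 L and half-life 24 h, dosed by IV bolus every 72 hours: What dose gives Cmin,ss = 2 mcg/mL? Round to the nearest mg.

τ/t½ = 72/24 ≈ 3, so f = (1/2)^(72/24) ≈ 0.125000.
Cmin,ss = (D/Vd)·f/(1−f), so D = Cmin,ss·Vd·(1−f)/f.
D = 2 × 100 × (1−f)/f ≈ 2 × 100 × 7.00000 ≈ 1400.00 mg.

1400 mg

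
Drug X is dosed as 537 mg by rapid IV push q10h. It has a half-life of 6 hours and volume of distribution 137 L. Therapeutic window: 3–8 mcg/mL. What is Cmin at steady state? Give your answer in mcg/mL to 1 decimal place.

Over one 10-h interval, 10/6 ≈ 1.6667 half-lives elapse, leaving f ≈ 0.3150 of each dose.
At steady state, accumulation factor R = 1/(1 − e^(−kτ)) ≈ 1.4599.
Single-dose peak C₀ = D/Vd = 537/137 ≈ 3.920 mcg/mL.
Steady-state peak Cmax,ss = C₀·R ≈ 3.920 × 1.4599 ≈ 5.723 mcg/mL.
Steady-state trough Cmin,ss = Cmax,ss·f ≈ 5.723 × 0.3150 ≈ 1.803 mcg/mL.
Trough 1.8 mcg/mL vs MEC 3 mcg/mL: subtherapeutic.

1.8 mcg/mL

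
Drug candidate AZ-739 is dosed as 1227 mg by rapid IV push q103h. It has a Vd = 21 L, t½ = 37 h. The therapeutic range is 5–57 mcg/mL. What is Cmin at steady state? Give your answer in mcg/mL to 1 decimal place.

k = ln2/t½ = ln2/37 ≈ 0.018734 h⁻¹; fraction remaining f = e^(−kτ) = e^(−0.018734×103) ≈ 0.1452.
Accumulation ratio R = 1/(1 − f) ≈ 1/0.8548 ≈ 1.1699.
Each bolus raises the concentration by D/Vd = 1227/21 ≈ 58.429 mcg/mL.
Steady-state peak Cmax,ss = C₀·R ≈ 58.429 × 1.1699 ≈ 68.356 mcg/mL.
One interval later, Cmin,ss = Cmax,ss·e^(−kτ) ≈ 68.356 × 0.1452 ≈ 9.925 mcg/mL.
Trough 9.9 mcg/mL vs MEC 5 mcg/mL: adequate.

9.9 mcg/mL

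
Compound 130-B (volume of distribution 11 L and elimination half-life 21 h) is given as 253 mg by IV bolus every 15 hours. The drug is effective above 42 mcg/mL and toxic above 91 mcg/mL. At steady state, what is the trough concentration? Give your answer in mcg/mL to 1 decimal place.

Over one 15-h interval, 15/21 ≈ 0.71429 half-lives elapse, leaving f ≈ 0.6095 of each dose.
At steady state, accumulation factor R = 1/(1 − e^(−kτ)) ≈ 2.5608.
Single-dose peak C₀ = D/Vd = 253/11 ≈ 23.000 mcg/mL.
Steady-state peak Cmax,ss = C₀·R ≈ 23.000 × 2.5608 ≈ 58.898 mcg/mL.
Steady-state trough Cmin,ss = Cmax,ss·f ≈ 58.898 × 0.6095 ≈ 35.898 mcg/mL.
Trough 35.9 mcg/mL vs MEC 42 mcg/mL: subtherapeutic.

35.9 mcg/mL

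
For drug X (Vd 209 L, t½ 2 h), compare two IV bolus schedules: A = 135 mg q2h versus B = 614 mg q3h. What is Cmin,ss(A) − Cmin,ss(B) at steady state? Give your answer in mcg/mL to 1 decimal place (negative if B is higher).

-1.0 mcg/mL

Regimen A: f = (1/2)^(2/2) ≈ 0.5000; Cmin,ss = (135/209)·f/(1−f) ≈ 0.646 mcg/mL.
Regimen B: f = (1/2)^(3/2) ≈ 0.3536; Cmin,ss = (614/209)·f/(1−f) ≈ 1.607 mcg/mL.
Difference ≈ 0.646 − 1.607 ≈ -0.961 mcg/mL.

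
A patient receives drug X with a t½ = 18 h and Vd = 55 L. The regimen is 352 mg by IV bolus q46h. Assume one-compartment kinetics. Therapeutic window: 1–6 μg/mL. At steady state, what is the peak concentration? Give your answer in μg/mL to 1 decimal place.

k = ln2/t½ = ln2/18 ≈ 0.038508 h⁻¹; fraction remaining f = e^(−kτ) = e^(−0.038508×46) ≈ 0.1701.
Accumulation ratio R = 1/(1 − f) ≈ 1/0.8299 ≈ 1.2050.
Single-dose peak C₀ = D/Vd = 352/55 ≈ 6.400 μg/mL.
Cmax,ss = C₀/(1 − f) ≈ 6.400/0.8299 ≈ 7.712 μg/mL.
Peak 7.7 μg/mL vs MTC 6 μg/mL: exceeds toxic threshold.

7.7 μg/mL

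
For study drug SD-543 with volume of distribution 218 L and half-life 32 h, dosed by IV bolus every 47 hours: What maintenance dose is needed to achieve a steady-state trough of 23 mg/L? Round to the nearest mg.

τ/t½ = 47/32 ≈ 1.4688, so f = (1/2)^(47/32) ≈ 0.361295.
Cmin,ss = (D/Vd)·f/(1−f), so D = Cmin,ss·Vd·(1−f)/f.
D = 23 × 218 × (1−f)/f ≈ 23 × 218 × 1.76782 ≈ 8863.85 mg.

8864 mg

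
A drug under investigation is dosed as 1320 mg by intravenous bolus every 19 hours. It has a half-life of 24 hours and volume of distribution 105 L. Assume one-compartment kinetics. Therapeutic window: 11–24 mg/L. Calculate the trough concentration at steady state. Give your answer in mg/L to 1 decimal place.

17.2 mg/L

k = ln2/t½ = ln2/24 ≈ 0.028881 h⁻¹; fraction remaining f = e^(−kτ) = e^(−0.028881×19) ≈ 0.5777.
Accumulation ratio R = 1/(1 − f) ≈ 1/0.4223 ≈ 2.3680.
Each bolus raises the concentration by D/Vd = 1320/105 ≈ 12.571 mg/L.
Cmax,ss = C₀/(1 − f) ≈ 12.571/0.4223 ≈ 29.768 mg/L.
Steady-state trough Cmin,ss = Cmax,ss·f ≈ 29.768 × 0.5777 ≈ 17.197 mg/L.
Trough 17.2 mg/L vs MEC 11 mg/L: adequate.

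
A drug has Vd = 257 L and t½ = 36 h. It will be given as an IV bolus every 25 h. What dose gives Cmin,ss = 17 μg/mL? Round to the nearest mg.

τ/t½ = 25/36 ≈ 0.69444, so f = (1/2)^(25/36) ≈ 0.617947.
Cmin,ss = (D/Vd)·f/(1−f), so D = Cmin,ss·Vd·(1−f)/f.
D = 17 × 257 × (1−f)/f ≈ 17 × 257 × 0.61826 ≈ 2701.18 mg.

2701 mg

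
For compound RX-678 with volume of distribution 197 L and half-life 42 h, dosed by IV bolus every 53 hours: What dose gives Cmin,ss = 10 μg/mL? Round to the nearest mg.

2754 mg

τ/t½ = 53/42 ≈ 1.2619, so f = (1/2)^(53/42) ≈ 0.416993.
Cmin,ss = (D/Vd)·f/(1−f), so D = Cmin,ss·Vd·(1−f)/f.
D = 10 × 197 × (1−f)/f ≈ 10 × 197 × 1.39812 ≈ 2754.30 mg.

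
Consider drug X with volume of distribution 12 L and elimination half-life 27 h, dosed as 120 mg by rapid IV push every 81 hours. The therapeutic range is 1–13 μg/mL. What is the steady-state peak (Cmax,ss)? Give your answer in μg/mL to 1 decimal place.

τ = 81 h = 3 half-lives, so f = (1/2)^3 = 0.125.
Accumulation ratio R = 1/(1 − f) = 1/0.875 = 8/7.
Single-dose peak C₀ = D/Vd = 120/12 = 10 μg/mL.
Steady-state peak Cmax,ss = C₀·R = 10 × 8/7 ≈ 11.429 μg/mL.
Peak 11.4 μg/mL vs MTC 13 μg/mL: below toxic threshold.

11.4 μg/mL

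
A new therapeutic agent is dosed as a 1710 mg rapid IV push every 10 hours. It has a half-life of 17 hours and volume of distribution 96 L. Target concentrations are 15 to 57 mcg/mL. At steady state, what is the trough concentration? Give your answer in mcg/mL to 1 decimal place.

35.4 mcg/mL

τ/t½ = 10/17 ≈ 0.58824, so fraction remaining f = (1/2)^(10/17) ≈ 0.6652.
At steady state, accumulation factor R = 1/(1 − e^(−kτ)) ≈ 2.9869.
Single-dose peak C₀ = D/Vd = 1710/96 ≈ 17.812 mcg/mL.
Steady-state peak Cmax,ss = C₀·R ≈ 17.812 × 2.9869 ≈ 53.203 mcg/mL.
Steady-state trough Cmin,ss = Cmax,ss·f ≈ 53.203 × 0.6652 ≈ 35.391 mcg/mL.
Trough 35.4 mcg/mL vs MEC 15 mcg/mL: adequate.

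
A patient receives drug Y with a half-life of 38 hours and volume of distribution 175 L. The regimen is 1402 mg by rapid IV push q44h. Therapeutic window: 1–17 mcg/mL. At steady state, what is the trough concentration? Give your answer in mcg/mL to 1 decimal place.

6.5 mcg/mL

k = ln2/t½ = ln2/38 ≈ 0.018241 h⁻¹; fraction remaining f = e^(−kτ) = e^(−0.018241×44) ≈ 0.4482.
At steady state, accumulation factor R = 1/(1 − e^(−kτ)) ≈ 1.8123.
Each bolus raises the concentration by D/Vd = 1402/175 ≈ 8.011 mcg/mL.
Steady-state peak Cmax,ss = C₀·R ≈ 8.011 × 1.8123 ≈ 14.518 mcg/mL.
One interval later, Cmin,ss = Cmax,ss·e^(−kτ) ≈ 14.518 × 0.4482 ≈ 6.507 mcg/mL.
Trough 6.5 mcg/mL vs MEC 1 mcg/mL: adequate.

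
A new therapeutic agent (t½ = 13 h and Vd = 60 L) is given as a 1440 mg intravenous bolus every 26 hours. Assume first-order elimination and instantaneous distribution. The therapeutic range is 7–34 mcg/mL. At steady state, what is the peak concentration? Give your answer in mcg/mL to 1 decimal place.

32.0 mcg/mL

τ = 26 h = 2 half-lives, so f = (1/2)^2 = 0.25.
Accumulation ratio R = 1/(1 − f) = 1/0.75 = 4/3.
Single-dose peak C₀ = D/Vd = 1440/60 = 24 mcg/mL.
Steady-state peak Cmax,ss = C₀·R = 24 × 4/3 ≈ 32.000 mcg/mL.
Peak 32.0 mcg/mL vs MTC 34 mcg/mL: below toxic threshold.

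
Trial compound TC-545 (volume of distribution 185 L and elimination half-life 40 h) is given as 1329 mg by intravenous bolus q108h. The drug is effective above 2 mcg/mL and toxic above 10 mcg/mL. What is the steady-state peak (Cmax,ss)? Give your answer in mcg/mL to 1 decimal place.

8.5 mcg/mL

τ/t½ = 108/40 ≈ 2.7, so fraction remaining f = (1/2)^(108/40) ≈ 0.1539.
Accumulation ratio R = 1/(1 − f) ≈ 1/0.8461 ≈ 1.1819.
Single-dose peak C₀ = D/Vd = 1329/185 ≈ 7.184 mcg/mL.
Steady-state peak Cmax,ss = C₀·R ≈ 7.184 × 1.1819 ≈ 8.491 mcg/mL.
Peak 8.5 mcg/mL vs MTC 10 mcg/mL: below toxic threshold.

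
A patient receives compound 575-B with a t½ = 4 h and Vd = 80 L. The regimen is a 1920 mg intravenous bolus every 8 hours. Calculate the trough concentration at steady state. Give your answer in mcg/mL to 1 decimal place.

8.0 mcg/mL

τ = 8 h = 2 half-lives, so f = (1/2)^2 = 0.25.
At steady state, R = 1/(1 − 0.25) = 4/3.
Single-dose peak C₀ = D/Vd = 1920/80 = 24 mcg/mL.
Steady-state peak Cmax,ss = C₀·R = 24 × 4/3 ≈ 32.000 mcg/mL.
Steady-state trough Cmin,ss = Cmax,ss·f ≈ 32.000 × 0.25 ≈ 8.000 mcg/mL.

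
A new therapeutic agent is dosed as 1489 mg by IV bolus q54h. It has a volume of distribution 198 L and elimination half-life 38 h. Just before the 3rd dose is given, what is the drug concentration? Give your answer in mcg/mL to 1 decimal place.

f = (1/2)^(τ/t½) = (1/2)^(54/38) ≈ 0.3734.
C₀ = D/Vd = 1489/198 ≈ 7.520 mcg/mL.
Before the 3rd dose, 2 doses have been given. Superposition: Cmin = C₀·(f + f²).
≈ 7.520 × (0.3734 + 0.1394) ≈ 7.520 × 0.5128 ≈ 3.856 mcg/mL.

3.9 mcg/mL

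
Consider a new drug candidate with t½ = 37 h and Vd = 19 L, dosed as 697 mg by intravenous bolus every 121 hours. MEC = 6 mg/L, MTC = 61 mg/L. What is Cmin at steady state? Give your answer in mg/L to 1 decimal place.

4.2 mg/L

k = ln2/t½ = ln2/37 ≈ 0.018734 h⁻¹; fraction remaining f = e^(−kτ) = e^(−0.018734×121) ≈ 0.1036.
At steady state, accumulation factor R = 1/(1 − e^(−kτ)) ≈ 1.1156.
Single-dose peak C₀ = D/Vd = 697/19 ≈ 36.684 mg/L.
Steady-state peak Cmax,ss = C₀·R ≈ 36.684 × 1.1156 ≈ 40.925 mg/L.
Steady-state trough Cmin,ss = Cmax,ss·f ≈ 40.925 × 0.1036 ≈ 4.240 mg/L.
Trough 4.2 mg/L vs MEC 6 mg/L: subtherapeutic.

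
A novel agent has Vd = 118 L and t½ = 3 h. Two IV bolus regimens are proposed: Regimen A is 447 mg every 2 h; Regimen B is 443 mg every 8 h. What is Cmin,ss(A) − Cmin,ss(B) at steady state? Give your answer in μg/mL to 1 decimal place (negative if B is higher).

5.7 μg/mL

Regimen A: f = (1/2)^(2/3) ≈ 0.6300; Cmin,ss = (447/118)·f/(1−f) ≈ 6.450 μg/mL.
Regimen B: f = (1/2)^(8/3) ≈ 0.1575; Cmin,ss = (443/118)·f/(1−f) ≈ 0.702 μg/mL.
Difference ≈ 6.450 − 0.702 ≈ 5.748 μg/mL.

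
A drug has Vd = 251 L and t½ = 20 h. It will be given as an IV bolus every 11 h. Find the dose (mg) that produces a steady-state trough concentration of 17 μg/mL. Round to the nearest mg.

τ/t½ = 11/20 ≈ 0.55, so f = (1/2)^(11/20) ≈ 0.683020.
Cmin,ss = (D/Vd)·f/(1−f), so D = Cmin,ss·Vd·(1−f)/f.
D = 17 × 251 × (1−f)/f ≈ 17 × 251 × 0.46409 ≈ 1980.27 mg.

1980 mg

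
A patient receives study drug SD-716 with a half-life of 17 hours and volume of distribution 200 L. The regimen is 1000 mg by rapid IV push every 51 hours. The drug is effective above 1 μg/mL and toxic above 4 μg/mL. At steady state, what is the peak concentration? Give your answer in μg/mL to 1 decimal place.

τ = 51 h = 3 half-lives, so f = (1/2)^3 = 0.125.
At steady state, R = 1/(1 − 0.125) = 8/7.
Single-dose peak C₀ = D/Vd = 1000/200 = 5 μg/mL.
Steady-state peak Cmax,ss = C₀·R = 5 × 8/7 ≈ 5.714 μg/mL.
Peak 5.7 μg/mL vs MTC 4 μg/mL: exceeds toxic threshold.

5.7 μg/mL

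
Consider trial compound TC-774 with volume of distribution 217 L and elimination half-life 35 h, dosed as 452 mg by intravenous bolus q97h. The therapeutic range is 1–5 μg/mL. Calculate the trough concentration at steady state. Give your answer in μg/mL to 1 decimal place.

k = ln2/t½ = ln2/35 ≈ 0.019804 h⁻¹; fraction remaining f = e^(−kτ) = e^(−0.019804×97) ≈ 0.1465.
Each bolus raises the concentration by D/Vd = 452/217 ≈ 2.083 μg/mL.
Steady-state trough Cmin,ss = C₀·f/(1−f) ≈ 2.083 × 0.1465/0.8535 ≈ 0.358 μg/mL.
Trough 0.4 μg/mL vs MEC 1 μg/mL: subtherapeutic.

0.4 μg/mL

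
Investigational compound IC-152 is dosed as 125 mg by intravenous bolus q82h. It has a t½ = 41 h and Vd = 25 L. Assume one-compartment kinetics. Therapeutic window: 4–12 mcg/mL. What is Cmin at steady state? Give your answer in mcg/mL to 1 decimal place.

τ = 82 h = 2 half-lives, so f = (1/2)^2 = 0.25.
At steady state, R = 1/(1 − 0.25) = 4/3.
Single-dose peak C₀ = D/Vd = 125/25 = 5 mcg/mL.
Steady-state peak Cmax,ss = C₀·R = 5 × 4/3 ≈ 6.667 mcg/mL.
Steady-state trough Cmin,ss = Cmax,ss·f ≈ 6.667 × 0.25 ≈ 1.667 mcg/mL.
Trough 1.7 mcg/mL vs MEC 4 mcg/mL: subtherapeutic.

1.7 mcg/mL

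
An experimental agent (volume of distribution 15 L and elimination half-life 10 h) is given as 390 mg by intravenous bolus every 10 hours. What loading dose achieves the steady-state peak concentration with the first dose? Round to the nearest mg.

780 mg

f = (1/2)^(10/10) ≈ 0.500000; accumulation ratio R = 1/(1−f) ≈ 2.00000.
Loading dose to hit Cmax,ss on first dose: D_load = D_maint·R ≈ 390 × 2.00000 ≈ 780.00 mg.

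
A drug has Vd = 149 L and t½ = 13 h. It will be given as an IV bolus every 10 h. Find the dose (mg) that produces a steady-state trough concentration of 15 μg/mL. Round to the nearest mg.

τ/t½ = 10/13 ≈ 0.76923, so f = (1/2)^(10/13) ≈ 0.586730.
Cmin,ss = (D/Vd)·f/(1−f), so D = Cmin,ss·Vd·(1−f)/f.
D = 15 × 149 × (1−f)/f ≈ 15 × 149 × 0.70436 ≈ 1574.24 mg.

1574 mg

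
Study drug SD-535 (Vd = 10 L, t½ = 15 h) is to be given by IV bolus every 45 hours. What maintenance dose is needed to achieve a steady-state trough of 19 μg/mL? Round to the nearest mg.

1330 mg

τ/t½ = 45/15 ≈ 3, so f = (1/2)^(45/15) ≈ 0.125000.
Cmin,ss = (D/Vd)·f/(1−f), so D = Cmin,ss·Vd·(1−f)/f.
D = 19 × 10 × (1−f)/f ≈ 19 × 10 × 7.00000 ≈ 1330.00 mg.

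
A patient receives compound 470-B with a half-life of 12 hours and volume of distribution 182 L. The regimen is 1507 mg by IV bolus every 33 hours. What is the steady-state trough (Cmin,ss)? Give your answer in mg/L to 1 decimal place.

k = ln2/t½ = ln2/12 ≈ 0.057762 h⁻¹; fraction remaining f = e^(−kτ) = e^(−0.057762×33) ≈ 0.1487.
At steady state, accumulation factor R = 1/(1 − e^(−kτ)) ≈ 1.1747.
Single-dose peak C₀ = D/Vd = 1507/182 ≈ 8.280 mg/L.
Cmax,ss = C₀/(1 − f) ≈ 8.280/0.8513 ≈ 9.726 mg/L.
One interval later, Cmin,ss = Cmax,ss·e^(−kτ) ≈ 9.726 × 0.1487 ≈ 1.446 mg/L.

1.4 mg/L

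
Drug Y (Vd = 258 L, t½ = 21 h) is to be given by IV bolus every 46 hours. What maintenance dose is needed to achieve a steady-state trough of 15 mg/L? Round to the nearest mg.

13795 mg

τ/t½ = 46/21 ≈ 2.1905, so f = (1/2)^(46/21) ≈ 0.219079.
Cmin,ss = (D/Vd)·f/(1−f), so D = Cmin,ss·Vd·(1−f)/f.
D = 15 × 258 × (1−f)/f ≈ 15 × 258 × 3.56456 ≈ 13794.85 mg.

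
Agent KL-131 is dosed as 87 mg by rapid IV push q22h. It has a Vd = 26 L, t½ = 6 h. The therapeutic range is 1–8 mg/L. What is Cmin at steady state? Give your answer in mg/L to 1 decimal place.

k = ln2/t½ = ln2/6 ≈ 0.115525 h⁻¹; fraction remaining f = e^(−kτ) = e^(−0.115525×22) ≈ 0.0787.
Accumulation ratio R = 1/(1 − f) ≈ 1/0.9213 ≈ 1.0854.
Single-dose peak C₀ = D/Vd = 87/26 ≈ 3.346 mg/L.
Cmax,ss = C₀/(1 − f) ≈ 3.346/0.9213 ≈ 3.632 mg/L.
Steady-state trough Cmin,ss = Cmax,ss·f ≈ 3.632 × 0.0787 ≈ 0.286 mg/L.
Trough 0.3 mg/L vs MEC 1 mg/L: subtherapeutic.

0.3 mg/L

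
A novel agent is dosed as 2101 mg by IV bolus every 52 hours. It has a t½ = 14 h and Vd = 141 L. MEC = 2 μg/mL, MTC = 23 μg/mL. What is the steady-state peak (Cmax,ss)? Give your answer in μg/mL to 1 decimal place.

τ/t½ = 52/14 ≈ 3.7143, so fraction remaining f = (1/2)^(52/14) ≈ 0.0762.
At steady state, accumulation factor R = 1/(1 − e^(−kτ)) ≈ 1.0825.
Single-dose peak C₀ = D/Vd = 2101/141 ≈ 14.901 μg/mL.
Cmax,ss = C₀/(1 − f) ≈ 14.901/0.9238 ≈ 16.130 μg/mL.
Peak 16.1 μg/mL vs MTC 23 μg/mL: below toxic threshold.

16.1 μg/mL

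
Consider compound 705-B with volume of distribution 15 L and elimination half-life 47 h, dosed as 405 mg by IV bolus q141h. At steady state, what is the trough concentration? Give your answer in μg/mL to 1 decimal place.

3.9 μg/mL

The dosing interval is 3 half-lives, so f = 2^(−3) = 0.125.
At steady state, R = 1/(1 − 0.125) = 8/7.
Single-dose peak C₀ = D/Vd = 405/15 = 27 μg/mL.
Steady-state peak Cmax,ss = C₀·R = 27 × 8/7 ≈ 30.857 μg/mL.
Steady-state trough Cmin,ss = Cmax,ss·f ≈ 30.857 × 0.125 ≈ 3.857 μg/mL.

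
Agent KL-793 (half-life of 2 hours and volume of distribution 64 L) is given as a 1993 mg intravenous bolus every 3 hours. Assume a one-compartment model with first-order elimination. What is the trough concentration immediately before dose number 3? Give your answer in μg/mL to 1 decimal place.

14.9 μg/mL

f = (1/2)^(τ/t½) = (1/2)^(3/2) ≈ 0.3536.
C₀ = D/Vd = 1993/64 ≈ 31.141 μg/mL.
Before the 3rd dose, 2 doses have been given. Superposition: Cmin = C₀·(f + f²).
≈ 31.141 × (0.3536 + 0.1250) ≈ 31.141 × 0.4786 ≈ 14.904 μg/mL.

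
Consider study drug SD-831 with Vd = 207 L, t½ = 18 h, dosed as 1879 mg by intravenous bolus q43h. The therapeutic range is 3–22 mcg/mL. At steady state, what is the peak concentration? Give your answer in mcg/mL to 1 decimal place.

k = ln2/t½ = ln2/18 ≈ 0.038508 h⁻¹; fraction remaining f = e^(−kτ) = e^(−0.038508×43) ≈ 0.1909.
At steady state, accumulation factor R = 1/(1 − e^(−kτ)) ≈ 1.2359.
Each bolus raises the concentration by D/Vd = 1879/207 ≈ 9.077 mcg/mL.
Steady-state peak Cmax,ss = C₀·R ≈ 9.077 × 1.2359 ≈ 11.218 mcg/mL.
Peak 11.2 mcg/mL vs MTC 22 mcg/mL: below toxic threshold.

11.2 mcg/mL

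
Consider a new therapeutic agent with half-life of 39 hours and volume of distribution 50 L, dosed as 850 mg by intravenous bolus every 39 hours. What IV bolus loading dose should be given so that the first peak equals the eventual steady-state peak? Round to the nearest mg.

1700 mg

f = (1/2)^(39/39) ≈ 0.500000; accumulation ratio R = 1/(1−f) ≈ 2.00000.
Loading dose to hit Cmax,ss on first dose: D_load = D_maint·R ≈ 850 × 2.00000 ≈ 1700.00 mg.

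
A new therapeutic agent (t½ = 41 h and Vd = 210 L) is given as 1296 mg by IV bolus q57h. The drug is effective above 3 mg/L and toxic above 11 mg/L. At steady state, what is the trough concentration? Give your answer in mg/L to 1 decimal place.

Over one 57-h interval, 57/41 ≈ 1.3902 half-lives elapse, leaving f ≈ 0.3815 of each dose.
At steady state, accumulation factor R = 1/(1 − e^(−kτ)) ≈ 1.6168.
Each bolus raises the concentration by D/Vd = 1296/210 ≈ 6.171 mg/L.
Steady-state peak Cmax,ss = C₀·R ≈ 6.171 × 1.6168 ≈ 9.977 mg/L.
One interval later, Cmin,ss = Cmax,ss·e^(−kτ) ≈ 9.977 × 0.3815 ≈ 3.806 mg/L.
Trough 3.8 mg/L vs MEC 3 mg/L: adequate.

3.8 mg/L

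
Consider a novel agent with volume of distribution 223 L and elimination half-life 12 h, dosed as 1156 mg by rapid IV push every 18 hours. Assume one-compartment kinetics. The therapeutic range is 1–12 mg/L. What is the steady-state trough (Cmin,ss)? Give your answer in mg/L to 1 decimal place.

τ/t½ = 18/12 ≈ 1.5, so fraction remaining f = (1/2)^(18/12) ≈ 0.3536.
Each bolus raises the concentration by D/Vd = 1156/223 ≈ 5.184 mg/L.
Steady-state trough Cmin,ss = C₀·f/(1−f) ≈ 5.184 × 0.3536/0.6464 ≈ 2.836 mg/L.
Trough 2.8 mg/L vs MEC 1 mg/L: adequate.

2.8 mg/L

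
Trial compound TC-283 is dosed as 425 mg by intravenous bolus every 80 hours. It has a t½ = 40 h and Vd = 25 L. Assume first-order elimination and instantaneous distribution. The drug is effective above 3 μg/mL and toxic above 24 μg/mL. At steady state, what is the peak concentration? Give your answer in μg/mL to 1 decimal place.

22.7 μg/mL

τ = 80 h = 2 half-lives, so f = (1/2)^2 = 0.25.
At steady state, R = 1/(1 − 0.25) = 4/3.
Single-dose peak C₀ = D/Vd = 425/25 = 17 μg/mL.
Steady-state peak Cmax,ss = C₀·R = 17 × 4/3 ≈ 22.667 μg/mL.
Peak 22.7 μg/mL vs MTC 24 μg/mL: below toxic threshold.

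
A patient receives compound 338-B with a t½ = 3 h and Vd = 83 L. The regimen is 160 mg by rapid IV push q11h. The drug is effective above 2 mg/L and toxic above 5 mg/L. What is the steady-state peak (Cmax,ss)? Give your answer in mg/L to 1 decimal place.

2.1 mg/L

Over one 11-h interval, 11/3 ≈ 3.6667 half-lives elapse, leaving f ≈ 0.0787 of each dose.
At steady state, accumulation factor R = 1/(1 − e^(−kτ)) ≈ 1.0854.
Each bolus raises the concentration by D/Vd = 160/83 ≈ 1.928 mg/L.
Steady-state peak Cmax,ss = C₀·R ≈ 1.928 × 1.0854 ≈ 2.093 mg/L.
Peak 2.1 mg/L vs MTC 5 mg/L: below toxic threshold.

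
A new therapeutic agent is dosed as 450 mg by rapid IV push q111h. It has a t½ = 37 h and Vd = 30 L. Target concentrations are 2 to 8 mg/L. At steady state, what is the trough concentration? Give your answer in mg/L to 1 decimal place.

The dosing interval is 3 half-lives, so f = 2^(−3) = 0.125.
At steady state, R = 1/(1 − 0.125) = 8/7.
Single-dose peak C₀ = D/Vd = 450/30 = 15 mg/L.
Steady-state peak Cmax,ss = C₀·R = 15 × 8/7 ≈ 17.143 mg/L.
Steady-state trough Cmin,ss = Cmax,ss·f ≈ 17.143 × 0.125 ≈ 2.143 mg/L.
Trough 2.1 mg/L vs MEC 2 mg/L: adequate.

2.1 mg/L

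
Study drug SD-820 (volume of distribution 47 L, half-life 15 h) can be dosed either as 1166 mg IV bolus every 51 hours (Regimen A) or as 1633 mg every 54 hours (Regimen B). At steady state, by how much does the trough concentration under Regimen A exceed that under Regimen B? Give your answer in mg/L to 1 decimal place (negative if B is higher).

-0.5 mg/L

Regimen A: f = (1/2)^(51/15) ≈ 0.0947; Cmin,ss = (1166/47)·f/(1−f) ≈ 2.595 mg/L.
Regimen B: f = (1/2)^(54/15) ≈ 0.0825; Cmin,ss = (1633/47)·f/(1−f) ≈ 3.124 mg/L.
Difference ≈ 2.595 − 3.124 ≈ -0.529 mg/L.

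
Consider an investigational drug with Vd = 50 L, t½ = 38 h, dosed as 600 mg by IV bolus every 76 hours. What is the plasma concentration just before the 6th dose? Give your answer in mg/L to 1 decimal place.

4.0 mg/L

f = (1/2)^(τ/t½) = (1/2)^(76/38) ≈ 0.2500.
C₀ = D/Vd = 600/50 ≈ 12.000 mg/L.
Before the 6th dose, 5 doses have been given. Superposition: Cmin = C₀·(f + f² + … + f^5).
≈ 12.000 × (0.2500 + 0.0625 + 0.0156 + 0.0039 + 0.0010) ≈ 12.000 × 0.3330 ≈ 3.996 mg/L.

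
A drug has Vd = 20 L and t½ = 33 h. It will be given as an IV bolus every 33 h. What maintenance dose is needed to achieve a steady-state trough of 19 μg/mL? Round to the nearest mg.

380 mg

τ/t½ = 33/33 ≈ 1, so f = (1/2)^(33/33) ≈ 0.500000.
Cmin,ss = (D/Vd)·f/(1−f), so D = Cmin,ss·Vd·(1−f)/f.
D = 19 × 20 × (1−f)/f ≈ 19 × 20 × 1.00000 ≈ 380.00 mg.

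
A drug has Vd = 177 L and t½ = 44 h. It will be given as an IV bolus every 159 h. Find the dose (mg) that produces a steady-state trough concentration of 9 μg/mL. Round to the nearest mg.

17907 mg

τ/t½ = 159/44 ≈ 3.6136, so f = (1/2)^(159/44) ≈ 0.081693.
Cmin,ss = (D/Vd)·f/(1−f), so D = Cmin,ss·Vd·(1−f)/f.
D = 9 × 177 × (1−f)/f ≈ 9 × 177 × 11.24095 ≈ 17906.83 mg.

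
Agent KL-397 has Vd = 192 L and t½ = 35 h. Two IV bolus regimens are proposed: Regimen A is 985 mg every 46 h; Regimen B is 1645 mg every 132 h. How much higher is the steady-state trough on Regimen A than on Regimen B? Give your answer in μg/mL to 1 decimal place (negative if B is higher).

Regimen A: f = (1/2)^(46/35) ≈ 0.4021; Cmin,ss = (985/192)·f/(1−f) ≈ 3.450 μg/mL.
Regimen B: f = (1/2)^(132/35) ≈ 0.0732; Cmin,ss = (1645/192)·f/(1−f) ≈ 0.677 μg/mL.
Difference ≈ 3.450 − 0.677 ≈ 2.773 μg/mL.

2.8 μg/mL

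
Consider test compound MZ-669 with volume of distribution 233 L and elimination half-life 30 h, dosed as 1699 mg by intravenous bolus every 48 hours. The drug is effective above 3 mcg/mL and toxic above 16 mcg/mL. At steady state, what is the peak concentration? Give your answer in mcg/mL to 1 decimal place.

τ/t½ = 48/30 ≈ 1.6, so fraction remaining f = (1/2)^(48/30) ≈ 0.3299.
At steady state, accumulation factor R = 1/(1 − e^(−kτ)) ≈ 1.4923.
Single-dose peak C₀ = D/Vd = 1699/233 ≈ 7.292 mcg/mL.
Steady-state peak Cmax,ss = C₀·R ≈ 7.292 × 1.4923 ≈ 10.882 mcg/mL.
Peak 10.9 mcg/mL vs MTC 16 mcg/mL: below toxic threshold.

10.9 mcg/mL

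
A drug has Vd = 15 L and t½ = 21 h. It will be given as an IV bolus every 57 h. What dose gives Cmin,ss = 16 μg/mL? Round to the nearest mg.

τ/t½ = 57/21 ≈ 2.7143, so f = (1/2)^(57/21) ≈ 0.152377.
Cmin,ss = (D/Vd)·f/(1−f), so D = Cmin,ss·Vd·(1−f)/f.
D = 16 × 15 × (1−f)/f ≈ 16 × 15 × 5.56267 ≈ 1335.04 mg.

1335 mg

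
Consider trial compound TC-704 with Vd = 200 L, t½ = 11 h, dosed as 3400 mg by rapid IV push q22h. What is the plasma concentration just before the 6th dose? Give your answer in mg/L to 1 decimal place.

f = (1/2)^(τ/t½) = (1/2)^(22/11) ≈ 0.2500.
C₀ = D/Vd = 3400/200 ≈ 17.000 mg/L.
Before the 6th dose, 5 doses have been given. Superposition: Cmin = C₀·(f + f² + … + f^5).
≈ 17.000 × (0.2500 + 0.0625 + 0.0156 + 0.0039 + 0.0010) ≈ 17.000 × 0.3330 ≈ 5.661 mg/L.

5.7 mg/L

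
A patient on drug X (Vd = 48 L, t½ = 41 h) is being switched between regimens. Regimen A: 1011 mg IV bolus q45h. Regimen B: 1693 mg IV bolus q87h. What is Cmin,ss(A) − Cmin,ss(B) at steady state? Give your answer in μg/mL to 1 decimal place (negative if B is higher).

Regimen A: f = (1/2)^(45/41) ≈ 0.4673; Cmin,ss = (1011/48)·f/(1−f) ≈ 18.477 μg/mL.
Regimen B: f = (1/2)^(87/41) ≈ 0.2297; Cmin,ss = (1693/48)·f/(1−f) ≈ 10.518 μg/mL.
Difference ≈ 18.477 − 10.518 ≈ 7.959 μg/mL.

8.0 μg/mL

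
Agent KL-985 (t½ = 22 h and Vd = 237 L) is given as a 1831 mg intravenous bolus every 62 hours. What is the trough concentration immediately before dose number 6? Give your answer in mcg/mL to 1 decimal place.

1.3 mcg/mL

f = (1/2)^(τ/t½) = (1/2)^(62/22) ≈ 0.1418.
C₀ = D/Vd = 1831/237 ≈ 7.726 mcg/mL.
Before the 6th dose, 5 doses have been given. Superposition: Cmin = C₀·(f + f² + … + f^5).
≈ 7.726 × (0.1418 + 0.0201 + 0.0029 + 0.0004 + 0.0001) ≈ 7.726 × 0.1653 ≈ 1.277 mcg/mL.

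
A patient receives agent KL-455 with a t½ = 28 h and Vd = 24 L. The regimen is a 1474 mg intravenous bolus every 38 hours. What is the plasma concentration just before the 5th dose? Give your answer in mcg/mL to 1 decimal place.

38.4 mcg/mL

f = (1/2)^(τ/t½) = (1/2)^(38/28) ≈ 0.3904.
C₀ = D/Vd = 1474/24 ≈ 61.417 mcg/mL.
Before the 5th dose, 4 doses have been given. Superposition: Cmin = C₀·(f + f² + … + f^4).
≈ 61.417 × (0.3904 + 0.1524 + 0.0595 + 0.0232) ≈ 61.417 × 0.6255 ≈ 38.416 mcg/mL.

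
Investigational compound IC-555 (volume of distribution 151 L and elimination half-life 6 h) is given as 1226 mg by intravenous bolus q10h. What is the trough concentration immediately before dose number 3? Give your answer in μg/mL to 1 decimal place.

3.4 μg/mL

f = (1/2)^(τ/t½) = (1/2)^(10/6) ≈ 0.3150.
C₀ = D/Vd = 1226/151 ≈ 8.119 μg/mL.
Before the 3rd dose, 2 doses have been given. Superposition: Cmin = C₀·(f + f²).
≈ 8.119 × (0.3150 + 0.0992) ≈ 8.119 × 0.4142 ≈ 3.363 μg/mL.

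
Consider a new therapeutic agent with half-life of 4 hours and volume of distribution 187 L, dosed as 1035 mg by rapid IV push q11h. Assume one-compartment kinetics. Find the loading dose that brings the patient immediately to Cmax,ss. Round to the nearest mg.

f = (1/2)^(11/4) ≈ 0.148651; accumulation ratio R = 1/(1−f) ≈ 1.17461.
Loading dose to hit Cmax,ss on first dose: D_load = D_maint·R ≈ 1035 × 1.17461 ≈ 1215.72 mg.

1216 mg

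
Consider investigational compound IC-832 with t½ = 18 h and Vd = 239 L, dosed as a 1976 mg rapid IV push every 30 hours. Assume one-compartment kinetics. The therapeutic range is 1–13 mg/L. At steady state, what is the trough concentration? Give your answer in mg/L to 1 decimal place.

3.8 mg/L

k = ln2/t½ = ln2/18 ≈ 0.038508 h⁻¹; fraction remaining f = e^(−kτ) = e^(−0.038508×30) ≈ 0.3150.
Accumulation ratio R = 1/(1 − f) ≈ 1/0.6850 ≈ 1.4599.
Single-dose peak C₀ = D/Vd = 1976/239 ≈ 8.268 mg/L.
Steady-state peak Cmax,ss = C₀·R ≈ 8.268 × 1.4599 ≈ 12.070 mg/L.
Steady-state trough Cmin,ss = Cmax,ss·f ≈ 12.070 × 0.3150 ≈ 3.802 mg/L.
Trough 3.8 mg/L vs MEC 1 mg/L: adequate.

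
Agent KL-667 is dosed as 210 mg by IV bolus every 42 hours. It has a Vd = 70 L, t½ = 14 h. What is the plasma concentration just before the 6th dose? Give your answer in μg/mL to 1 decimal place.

f = (1/2)^(τ/t½) = (1/2)^(42/14) ≈ 0.1250.
C₀ = D/Vd = 210/70 ≈ 3.000 μg/mL.
Before the 6th dose, 5 doses have been given. Superposition: Cmin = C₀·(f + f² + … + f^5).
≈ 3.000 × (0.1250 + 0.0156 + 0.0020 + 0.0002 + 0.0000) ≈ 3.000 × 0.1428 ≈ 0.428 μg/mL.

0.4 μg/mL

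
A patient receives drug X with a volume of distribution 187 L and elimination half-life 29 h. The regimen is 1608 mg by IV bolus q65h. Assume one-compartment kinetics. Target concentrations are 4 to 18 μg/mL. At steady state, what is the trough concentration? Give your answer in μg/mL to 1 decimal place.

2.3 μg/mL

τ/t½ = 65/29 ≈ 2.2414, so fraction remaining f = (1/2)^(65/29) ≈ 0.2115.
Accumulation ratio R = 1/(1 − f) ≈ 1/0.7885 ≈ 1.2682.
Each bolus raises the concentration by D/Vd = 1608/187 ≈ 8.599 μg/mL.
Steady-state peak Cmax,ss = C₀·R ≈ 8.599 × 1.2682 ≈ 10.905 μg/mL.
One interval later, Cmin,ss = Cmax,ss·e^(−kτ) ≈ 10.905 × 0.2115 ≈ 2.306 μg/mL.
Trough 2.3 μg/mL vs MEC 4 μg/mL: subtherapeutic.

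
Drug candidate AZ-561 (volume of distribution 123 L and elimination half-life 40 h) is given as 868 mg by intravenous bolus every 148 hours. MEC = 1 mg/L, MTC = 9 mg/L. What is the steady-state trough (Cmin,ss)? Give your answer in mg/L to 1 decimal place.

Over one 148-h interval, 148/40 ≈ 3.7 half-lives elapse, leaving f ≈ 0.0769 of each dose.
Each bolus raises the concentration by D/Vd = 868/123 ≈ 7.057 mg/L.
Steady-state trough Cmin,ss = C₀·f/(1−f) ≈ 7.057 × 0.0769/0.9231 ≈ 0.588 mg/L.
Trough 0.6 mg/L vs MEC 1 mg/L: subtherapeutic.

0.6 mg/L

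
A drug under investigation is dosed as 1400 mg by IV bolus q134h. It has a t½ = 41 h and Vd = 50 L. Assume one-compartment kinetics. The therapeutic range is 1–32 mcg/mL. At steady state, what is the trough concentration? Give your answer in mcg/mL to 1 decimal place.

3.2 mcg/mL

k = ln2/t½ = ln2/41 ≈ 0.016906 h⁻¹; fraction remaining f = e^(−kτ) = e^(−0.016906×134) ≈ 0.1038.
Single-dose peak C₀ = D/Vd = 1400/50 ≈ 28.000 mcg/mL.
Steady-state trough Cmin,ss = C₀·f/(1−f) ≈ 28.000 × 0.1038/0.8962 ≈ 3.243 mcg/mL.
Trough 3.2 mcg/mL vs MEC 1 mcg/mL: adequate.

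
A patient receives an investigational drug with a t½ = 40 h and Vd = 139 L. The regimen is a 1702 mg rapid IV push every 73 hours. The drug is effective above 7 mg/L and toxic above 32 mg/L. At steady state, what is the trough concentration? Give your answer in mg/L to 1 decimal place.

4.8 mg/L

k = ln2/t½ = ln2/40 ≈ 0.017329 h⁻¹; fraction remaining f = e^(−kτ) = e^(−0.017329×73) ≈ 0.2822.
Accumulation ratio R = 1/(1 − f) ≈ 1/0.7178 ≈ 1.3931.
Each bolus raises the concentration by D/Vd = 1702/139 ≈ 12.245 mg/L.
Cmax,ss = C₀/(1 − f) ≈ 12.245/0.7178 ≈ 17.059 mg/L.
One interval later, Cmin,ss = Cmax,ss·e^(−kτ) ≈ 17.059 × 0.2822 ≈ 4.814 mg/L.
Trough 4.8 mg/L vs MEC 7 mg/L: subtherapeutic.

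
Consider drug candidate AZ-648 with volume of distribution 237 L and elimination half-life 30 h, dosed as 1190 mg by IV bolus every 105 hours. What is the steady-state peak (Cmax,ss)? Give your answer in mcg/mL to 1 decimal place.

Over one 105-h interval, 105/30 ≈ 3.5 half-lives elapse, leaving f ≈ 0.0884 of each dose.
Accumulation ratio R = 1/(1 − f) ≈ 1/0.9116 ≈ 1.0970.
Each bolus raises the concentration by D/Vd = 1190/237 ≈ 5.021 mcg/mL.
Steady-state peak Cmax,ss = C₀·R ≈ 5.021 × 1.0970 ≈ 5.508 mcg/mL.

5.5 mcg/mL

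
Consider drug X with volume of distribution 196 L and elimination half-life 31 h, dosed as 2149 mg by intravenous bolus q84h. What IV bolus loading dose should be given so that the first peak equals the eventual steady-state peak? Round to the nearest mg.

2537 mg

f = (1/2)^(84/31) ≈ 0.152864; accumulation ratio R = 1/(1−f) ≈ 1.18045.
Loading dose to hit Cmax,ss on first dose: D_load = D_maint·R ≈ 2149 × 1.18045 ≈ 2536.79 mg.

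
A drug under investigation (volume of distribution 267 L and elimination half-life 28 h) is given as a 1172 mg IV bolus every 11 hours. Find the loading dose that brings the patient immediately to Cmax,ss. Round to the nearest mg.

f = (1/2)^(11/28) ≈ 0.761620; accumulation ratio R = 1/(1−f) ≈ 4.19498.
Loading dose to hit Cmax,ss on first dose: D_load = D_maint·R ≈ 1172 × 4.19498 ≈ 4916.52 mg.

4917 mg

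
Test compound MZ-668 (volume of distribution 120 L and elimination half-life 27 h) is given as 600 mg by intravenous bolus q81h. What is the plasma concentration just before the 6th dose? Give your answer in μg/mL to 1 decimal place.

f = (1/2)^(τ/t½) = (1/2)^(81/27) ≈ 0.1250.
C₀ = D/Vd = 600/120 ≈ 5.000 μg/mL.
Before the 6th dose, 5 doses have been given. Superposition: Cmin = C₀·(f + f² + … + f^5).
≈ 5.000 × (0.1250 + 0.0156 + 0.0020 + 0.0002 + 0.0000) ≈ 5.000 × 0.1428 ≈ 0.714 μg/mL.

0.7 μg/mL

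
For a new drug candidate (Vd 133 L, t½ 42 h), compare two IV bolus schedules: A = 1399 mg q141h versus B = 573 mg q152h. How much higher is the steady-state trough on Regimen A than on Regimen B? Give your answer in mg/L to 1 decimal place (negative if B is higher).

0.8 mg/L

Regimen A: f = (1/2)^(141/42) ≈ 0.0976; Cmin,ss = (1399/133)·f/(1−f) ≈ 1.138 mg/L.
Regimen B: f = (1/2)^(152/42) ≈ 0.0814; Cmin,ss = (573/133)·f/(1−f) ≈ 0.382 mg/L.
Difference ≈ 1.138 − 0.382 ≈ 0.756 mg/L.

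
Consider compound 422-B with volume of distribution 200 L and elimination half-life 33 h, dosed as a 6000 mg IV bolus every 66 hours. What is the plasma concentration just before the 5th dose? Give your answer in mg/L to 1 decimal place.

10.0 mg/L

f = (1/2)^(τ/t½) = (1/2)^(66/33) ≈ 0.2500.
C₀ = D/Vd = 6000/200 ≈ 30.000 mg/L.
Before the 5th dose, 4 doses have been given. Superposition: Cmin = C₀·(f + f² + … + f^4).
≈ 30.000 × (0.2500 + 0.0625 + 0.0156 + 0.0039) ≈ 30.000 × 0.3320 ≈ 9.960 mg/L.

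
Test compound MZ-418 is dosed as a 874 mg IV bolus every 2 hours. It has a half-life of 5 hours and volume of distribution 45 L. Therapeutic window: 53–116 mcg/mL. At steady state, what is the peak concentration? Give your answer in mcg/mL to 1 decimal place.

80.2 mcg/mL

τ/t½ = 2/5 ≈ 0.4, so fraction remaining f = (1/2)^(2/5) ≈ 0.7579.
At steady state, accumulation factor R = 1/(1 − e^(−kτ)) ≈ 4.1305.
Each bolus raises the concentration by D/Vd = 874/45 ≈ 19.422 mcg/mL.
Steady-state peak Cmax,ss = C₀·R ≈ 19.422 × 4.1305 ≈ 80.223 mcg/mL.
Peak 80.2 mcg/mL vs MTC 116 mcg/mL: below toxic threshold.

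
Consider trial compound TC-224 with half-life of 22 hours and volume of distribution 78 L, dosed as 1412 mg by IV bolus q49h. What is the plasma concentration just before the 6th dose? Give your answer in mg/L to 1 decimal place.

f = (1/2)^(τ/t½) = (1/2)^(49/22) ≈ 0.2136.
C₀ = D/Vd = 1412/78 ≈ 18.103 mg/L.
Before the 6th dose, 5 doses have been given. Superposition: Cmin = C₀·(f + f² + … + f^5).
≈ 18.103 × (0.2136 + 0.0456 + 0.0097 + 0.0021 + 0.0004) ≈ 18.103 × 0.2714 ≈ 4.913 mg/L.

4.9 mg/L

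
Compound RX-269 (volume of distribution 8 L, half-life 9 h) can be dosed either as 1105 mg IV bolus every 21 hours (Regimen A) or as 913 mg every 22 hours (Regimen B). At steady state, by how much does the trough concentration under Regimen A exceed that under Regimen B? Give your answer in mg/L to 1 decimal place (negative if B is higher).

Regimen A: f = (1/2)^(21/9) ≈ 0.1984; Cmin,ss = (1105/8)·f/(1−f) ≈ 34.187 mg/L.
Regimen B: f = (1/2)^(22/9) ≈ 0.1837; Cmin,ss = (913/8)·f/(1−f) ≈ 25.683 mg/L.
Difference ≈ 34.187 − 25.683 ≈ 8.504 mg/L.

8.5 mg/L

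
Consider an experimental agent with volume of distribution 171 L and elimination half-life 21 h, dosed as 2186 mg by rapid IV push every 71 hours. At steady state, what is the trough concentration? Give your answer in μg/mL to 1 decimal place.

Over one 71-h interval, 71/21 ≈ 3.381 half-lives elapse, leaving f ≈ 0.0960 of each dose.
Accumulation ratio R = 1/(1 − f) ≈ 1/0.9040 ≈ 1.1062.
Single-dose peak C₀ = D/Vd = 2186/171 ≈ 12.784 μg/mL.
Steady-state peak Cmax,ss = C₀·R ≈ 12.784 × 1.1062 ≈ 14.142 μg/mL.
Steady-state trough Cmin,ss = Cmax,ss·f ≈ 14.142 × 0.0960 ≈ 1.358 μg/mL.

1.4 μg/mL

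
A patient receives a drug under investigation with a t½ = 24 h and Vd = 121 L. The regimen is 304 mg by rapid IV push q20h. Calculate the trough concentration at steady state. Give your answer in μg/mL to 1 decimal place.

τ/t½ = 20/24 ≈ 0.83333, so fraction remaining f = (1/2)^(20/24) ≈ 0.5612.
Each bolus raises the concentration by D/Vd = 304/121 ≈ 2.512 μg/mL.
Steady-state trough Cmin,ss = C₀·f/(1−f) ≈ 2.512 × 0.5612/0.4388 ≈ 3.213 μg/mL.

3.2 μg/mL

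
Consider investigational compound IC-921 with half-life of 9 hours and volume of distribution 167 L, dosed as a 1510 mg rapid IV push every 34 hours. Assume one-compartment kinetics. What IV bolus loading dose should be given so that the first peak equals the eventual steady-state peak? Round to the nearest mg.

1629 mg

f = (1/2)^(34/9) ≈ 0.072908; accumulation ratio R = 1/(1−f) ≈ 1.07864.
Loading dose to hit Cmax,ss on first dose: D_load = D_maint·R ≈ 1510 × 1.07864 ≈ 1628.75 mg.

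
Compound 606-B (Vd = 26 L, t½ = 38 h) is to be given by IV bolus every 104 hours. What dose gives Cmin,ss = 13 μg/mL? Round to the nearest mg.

1915 mg

τ/t½ = 104/38 ≈ 2.7368, so f = (1/2)^(104/38) ≈ 0.150013.
Cmin,ss = (D/Vd)·f/(1−f), so D = Cmin,ss·Vd·(1−f)/f.
D = 13 × 26 × (1−f)/f ≈ 13 × 26 × 5.66609 ≈ 1915.14 mg.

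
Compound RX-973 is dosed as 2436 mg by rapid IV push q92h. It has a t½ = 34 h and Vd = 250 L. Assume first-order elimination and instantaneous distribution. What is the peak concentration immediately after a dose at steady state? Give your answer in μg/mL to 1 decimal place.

Over one 92-h interval, 92/34 ≈ 2.7059 half-lives elapse, leaving f ≈ 0.1533 of each dose.
At steady state, accumulation factor R = 1/(1 − e^(−kτ)) ≈ 1.1811.
Single-dose peak C₀ = D/Vd = 2436/250 ≈ 9.744 μg/mL.
Steady-state peak Cmax,ss = C₀·R ≈ 9.744 × 1.1811 ≈ 11.509 μg/mL.

11.5 μg/mL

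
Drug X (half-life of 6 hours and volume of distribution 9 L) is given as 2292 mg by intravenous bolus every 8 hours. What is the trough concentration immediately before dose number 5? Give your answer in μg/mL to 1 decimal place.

163.4 μg/mL

f = (1/2)^(τ/t½) = (1/2)^(8/6) ≈ 0.3969.
C₀ = D/Vd = 2292/9 ≈ 254.667 μg/mL.
Before the 5th dose, 4 doses have been given. Superposition: Cmin = C₀·(f + f² + … + f^4).
≈ 254.667 × (0.3969 + 0.1575 + 0.0625 + 0.0248) ≈ 254.667 × 0.6417 ≈ 163.420 μg/mL.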